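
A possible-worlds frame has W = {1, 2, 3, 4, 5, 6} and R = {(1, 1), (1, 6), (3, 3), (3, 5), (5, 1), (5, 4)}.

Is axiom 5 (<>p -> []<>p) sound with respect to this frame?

No

Axiom 5 corresponds to the accessibility relation being Euclidean.
Euclidean: no — 5 R 1 and 5 R 4, but not 1 R 4.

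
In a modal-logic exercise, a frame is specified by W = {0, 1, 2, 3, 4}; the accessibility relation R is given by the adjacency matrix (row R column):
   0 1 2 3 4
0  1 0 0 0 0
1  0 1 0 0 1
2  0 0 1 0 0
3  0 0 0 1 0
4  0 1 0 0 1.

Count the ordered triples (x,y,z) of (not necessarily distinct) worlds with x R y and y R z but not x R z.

0

R is transitive; there are no such tuples.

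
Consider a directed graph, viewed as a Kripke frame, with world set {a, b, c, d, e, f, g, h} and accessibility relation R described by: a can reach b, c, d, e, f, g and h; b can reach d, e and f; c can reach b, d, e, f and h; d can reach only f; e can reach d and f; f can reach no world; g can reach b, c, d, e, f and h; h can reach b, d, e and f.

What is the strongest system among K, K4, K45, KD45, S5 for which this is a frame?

Transitive (axiom 4): yes — every two-step R-path is closed by a direct edge.
Euclidean (axiom 5): no — a R b and a R c, but not b R c.
Serial (axiom D): no — f has no R-successor.
Reflexive (axiom T): no — a is not related to itself.
So F validates K, K4; K45 would additionally require R to be Euclidean. The strongest is K4.

K4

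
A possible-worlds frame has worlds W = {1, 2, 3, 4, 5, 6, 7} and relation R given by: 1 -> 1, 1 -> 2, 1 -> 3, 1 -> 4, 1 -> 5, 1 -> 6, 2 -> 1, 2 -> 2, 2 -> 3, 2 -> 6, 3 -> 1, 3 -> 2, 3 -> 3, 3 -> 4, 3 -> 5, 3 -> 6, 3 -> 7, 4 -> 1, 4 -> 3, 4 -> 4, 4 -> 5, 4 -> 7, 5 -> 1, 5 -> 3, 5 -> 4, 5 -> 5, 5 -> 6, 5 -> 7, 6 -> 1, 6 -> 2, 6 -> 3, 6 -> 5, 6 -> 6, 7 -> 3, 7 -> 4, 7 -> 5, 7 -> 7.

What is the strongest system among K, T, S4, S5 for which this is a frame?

T

Reflexive (axiom T): yes — every world is R-related to itself.
Transitive (axiom 4): no — 1 R 3 and 3 R 7, but not 1 R 7.
Euclidean (axiom 5): no — 1 R 2 and 1 R 4, but not 2 R 4.
So F validates K, T; S4 would additionally require R to be transitive. The strongest is T.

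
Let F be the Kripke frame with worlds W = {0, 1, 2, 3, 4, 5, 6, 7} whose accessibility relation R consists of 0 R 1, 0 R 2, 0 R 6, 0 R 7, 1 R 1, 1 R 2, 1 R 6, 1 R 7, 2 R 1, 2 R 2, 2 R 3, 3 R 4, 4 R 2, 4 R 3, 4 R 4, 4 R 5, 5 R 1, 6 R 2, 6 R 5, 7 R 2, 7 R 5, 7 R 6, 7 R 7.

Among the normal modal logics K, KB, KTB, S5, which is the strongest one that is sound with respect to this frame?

K

Symmetric (axiom B): no — 0 R 1 but not 1 R 0.
Reflexive (axiom T): no — 0 is not related to itself.
Euclidean (axiom 5): no — 0 R 2 and 0 R 6, but not 2 R 6.
So F validates K; KB would additionally require R to be symmetric. The strongest is K.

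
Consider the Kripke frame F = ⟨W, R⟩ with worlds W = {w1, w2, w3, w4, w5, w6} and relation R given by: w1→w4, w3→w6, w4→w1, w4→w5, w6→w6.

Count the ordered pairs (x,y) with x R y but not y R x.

Enumerating: (w3,w6), (w4,w5).

2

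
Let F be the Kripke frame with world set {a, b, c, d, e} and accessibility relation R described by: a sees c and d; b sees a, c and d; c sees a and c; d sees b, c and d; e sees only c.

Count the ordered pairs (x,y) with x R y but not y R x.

5

Enumerating: (a,d), (b,a), (b,c), (d,c), (e,c).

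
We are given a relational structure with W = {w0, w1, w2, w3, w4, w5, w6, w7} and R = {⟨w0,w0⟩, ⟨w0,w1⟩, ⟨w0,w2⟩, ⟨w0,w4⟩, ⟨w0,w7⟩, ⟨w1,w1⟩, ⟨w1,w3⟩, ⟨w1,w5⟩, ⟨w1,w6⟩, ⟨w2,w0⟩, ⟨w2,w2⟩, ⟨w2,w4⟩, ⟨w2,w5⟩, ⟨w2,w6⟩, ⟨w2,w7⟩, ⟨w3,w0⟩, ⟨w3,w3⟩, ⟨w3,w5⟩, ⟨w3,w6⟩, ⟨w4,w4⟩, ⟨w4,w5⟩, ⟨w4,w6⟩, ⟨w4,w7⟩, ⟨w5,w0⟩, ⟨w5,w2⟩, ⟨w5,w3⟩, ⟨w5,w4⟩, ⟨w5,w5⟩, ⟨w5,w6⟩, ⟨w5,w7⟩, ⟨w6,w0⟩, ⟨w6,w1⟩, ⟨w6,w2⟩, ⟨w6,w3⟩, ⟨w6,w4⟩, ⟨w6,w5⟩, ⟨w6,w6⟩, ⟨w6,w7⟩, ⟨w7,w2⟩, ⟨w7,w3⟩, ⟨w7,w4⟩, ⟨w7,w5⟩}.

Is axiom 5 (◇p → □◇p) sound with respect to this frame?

Axiom 5 corresponds to the accessibility relation being Euclidean.
Euclidean: no — w0 R w1 and w0 R w2, but not w1 R w2.

No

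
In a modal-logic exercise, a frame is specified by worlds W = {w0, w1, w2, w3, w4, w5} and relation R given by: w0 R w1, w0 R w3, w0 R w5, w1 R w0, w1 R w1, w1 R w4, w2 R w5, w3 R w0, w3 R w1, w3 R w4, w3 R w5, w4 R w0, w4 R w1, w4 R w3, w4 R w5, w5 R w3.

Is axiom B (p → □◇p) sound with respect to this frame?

No

The schema B characterises exactly the symmetric frames.
Symmetric: no — w0 R w5 but not w5 R w0.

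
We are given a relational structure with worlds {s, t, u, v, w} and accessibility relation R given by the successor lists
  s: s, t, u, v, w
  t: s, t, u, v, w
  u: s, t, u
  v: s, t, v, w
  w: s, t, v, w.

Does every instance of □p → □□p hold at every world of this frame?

By correspondence theory, 4 is valid on a frame iff R is transitive.
Transitive: no — u R s and s R v, but not u R v.

No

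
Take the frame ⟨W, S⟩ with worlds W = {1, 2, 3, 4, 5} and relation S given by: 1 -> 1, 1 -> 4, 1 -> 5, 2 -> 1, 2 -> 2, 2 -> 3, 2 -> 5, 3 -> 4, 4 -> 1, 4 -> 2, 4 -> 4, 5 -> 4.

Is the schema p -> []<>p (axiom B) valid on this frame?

Axiom B corresponds to the accessibility relation being symmetric.
Symmetric: no — 1 S 5 but not 5 S 1.

No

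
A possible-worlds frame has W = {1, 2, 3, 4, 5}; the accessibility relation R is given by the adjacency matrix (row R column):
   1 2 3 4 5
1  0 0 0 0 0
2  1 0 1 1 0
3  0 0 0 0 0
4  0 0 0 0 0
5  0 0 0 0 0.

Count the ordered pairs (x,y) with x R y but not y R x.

Enumerating: (2,1), (2,3), (2,4).

3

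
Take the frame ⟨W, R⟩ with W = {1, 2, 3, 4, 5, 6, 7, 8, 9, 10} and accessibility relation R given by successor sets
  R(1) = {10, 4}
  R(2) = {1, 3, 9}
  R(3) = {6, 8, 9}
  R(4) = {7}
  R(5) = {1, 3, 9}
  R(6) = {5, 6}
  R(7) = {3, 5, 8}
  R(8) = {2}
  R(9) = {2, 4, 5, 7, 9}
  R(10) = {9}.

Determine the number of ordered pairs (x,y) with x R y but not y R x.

Enumerating: (1,10), (1,4), (10,9), (2,1), (2,3), (3,6), (3,8), (3,9), (4,7), (5,1), (5,3), (6,5), (7,3), (7,5), (7,8), (8,2), (9,4), (9,7).

18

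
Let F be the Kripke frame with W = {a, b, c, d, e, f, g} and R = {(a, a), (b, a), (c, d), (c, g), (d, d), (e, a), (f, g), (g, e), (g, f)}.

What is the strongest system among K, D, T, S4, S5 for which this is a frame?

Serial (axiom D): yes — every world has a successor (e.g. a R a).
Reflexive (axiom T): no — b is not related to itself.
Transitive (axiom 4): no — c R g and g R e, but not c R e.
Euclidean (axiom 5): no — c R d and c R g, but not d R g.
So F validates K, D; T would additionally require R to be reflexive. The strongest is D.

D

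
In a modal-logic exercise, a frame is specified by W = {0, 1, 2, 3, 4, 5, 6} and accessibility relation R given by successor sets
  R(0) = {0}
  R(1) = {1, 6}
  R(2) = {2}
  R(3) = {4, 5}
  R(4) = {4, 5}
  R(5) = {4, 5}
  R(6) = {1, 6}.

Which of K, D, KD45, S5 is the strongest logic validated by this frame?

Serial (axiom D): yes — every world has a successor (e.g. 0 R 0).
Euclidean (axiom 5): yes — any two successors of a common world are R-related.
Transitive (axiom 4): yes — every two-step R-path is closed by a direct edge.
Reflexive (axiom T): no — 3 is not related to itself.
So F validates K, D, KD45; S5 would additionally require R to be reflexive. The strongest is KD45.

KD45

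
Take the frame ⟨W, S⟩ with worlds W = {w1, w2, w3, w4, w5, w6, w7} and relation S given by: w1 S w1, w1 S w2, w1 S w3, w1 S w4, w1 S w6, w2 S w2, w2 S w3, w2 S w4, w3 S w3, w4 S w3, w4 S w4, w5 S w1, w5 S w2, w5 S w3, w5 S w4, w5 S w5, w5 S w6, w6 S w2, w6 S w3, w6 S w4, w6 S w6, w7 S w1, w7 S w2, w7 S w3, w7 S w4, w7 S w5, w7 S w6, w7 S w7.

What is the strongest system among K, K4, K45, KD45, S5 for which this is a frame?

Transitive (axiom 4): yes — every two-step S-path is closed by a direct edge.
Euclidean (axiom 5): no — w1 S w2 and w1 S w6, but not w2 S w6.
Serial (axiom D): yes — every world has a successor (e.g. w1 S w1).
Reflexive (axiom T): yes — every world is S-related to itself.
So F validates K, K4; K45 would additionally require S to be Euclidean. The strongest is K4.

K4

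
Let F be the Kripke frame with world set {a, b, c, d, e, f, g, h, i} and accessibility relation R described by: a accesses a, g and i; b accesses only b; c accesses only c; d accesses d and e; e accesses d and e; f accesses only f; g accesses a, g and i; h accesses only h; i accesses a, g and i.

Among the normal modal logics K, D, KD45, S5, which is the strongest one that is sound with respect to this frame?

S5

Serial (axiom D): yes — every world has a successor (e.g. a R a).
Euclidean (axiom 5): yes — any two successors of a common world are R-related.
Transitive (axiom 4): yes — every two-step R-path is closed by a direct edge.
Reflexive (axiom T): yes — every world is R-related to itself.
So F validates K, D, KD45, S5. The strongest is S5.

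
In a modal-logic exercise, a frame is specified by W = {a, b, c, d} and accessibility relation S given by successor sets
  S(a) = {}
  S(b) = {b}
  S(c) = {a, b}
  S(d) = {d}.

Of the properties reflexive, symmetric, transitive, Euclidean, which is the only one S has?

transitive

Reflexive: no — a is not related to itself.
Symmetric: no — c S a but not a S c.
Transitive: yes — every two-step S-path is closed by a direct edge.
Euclidean: no — c S a and c S b, but not a S b.
Only transitive holds.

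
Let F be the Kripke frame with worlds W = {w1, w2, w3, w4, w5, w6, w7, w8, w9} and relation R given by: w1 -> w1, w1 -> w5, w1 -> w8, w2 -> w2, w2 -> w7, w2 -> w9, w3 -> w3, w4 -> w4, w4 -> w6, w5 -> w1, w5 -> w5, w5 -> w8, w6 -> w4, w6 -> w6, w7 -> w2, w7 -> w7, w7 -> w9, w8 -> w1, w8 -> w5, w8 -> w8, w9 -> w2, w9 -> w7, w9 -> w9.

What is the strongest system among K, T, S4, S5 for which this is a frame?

Reflexive (axiom T): yes — every world is R-related to itself.
Transitive (axiom 4): yes — every two-step R-path is closed by a direct edge.
Euclidean (axiom 5): yes — any two successors of a common world are R-related.
So F validates K, T, S4, S5. The strongest is S5.

S5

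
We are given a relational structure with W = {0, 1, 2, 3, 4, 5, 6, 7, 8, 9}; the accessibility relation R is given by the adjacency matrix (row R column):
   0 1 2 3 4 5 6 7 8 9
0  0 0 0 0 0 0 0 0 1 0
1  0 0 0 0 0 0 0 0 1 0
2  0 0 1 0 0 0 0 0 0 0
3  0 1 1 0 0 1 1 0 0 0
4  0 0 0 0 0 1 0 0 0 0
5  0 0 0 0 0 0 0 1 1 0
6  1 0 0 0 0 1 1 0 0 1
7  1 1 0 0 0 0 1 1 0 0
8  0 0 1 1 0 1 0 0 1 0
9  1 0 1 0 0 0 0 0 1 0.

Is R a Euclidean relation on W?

Euclidean: no — 3 R 1 and 3 R 2, but not 1 R 2.

No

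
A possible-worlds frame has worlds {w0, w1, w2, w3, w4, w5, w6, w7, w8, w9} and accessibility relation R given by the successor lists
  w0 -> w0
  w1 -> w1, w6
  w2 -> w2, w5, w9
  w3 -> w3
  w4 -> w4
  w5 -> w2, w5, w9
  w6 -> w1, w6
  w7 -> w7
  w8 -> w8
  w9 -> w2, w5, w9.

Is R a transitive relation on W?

Yes

Transitive: yes — every two-step R-path is closed by a direct edge.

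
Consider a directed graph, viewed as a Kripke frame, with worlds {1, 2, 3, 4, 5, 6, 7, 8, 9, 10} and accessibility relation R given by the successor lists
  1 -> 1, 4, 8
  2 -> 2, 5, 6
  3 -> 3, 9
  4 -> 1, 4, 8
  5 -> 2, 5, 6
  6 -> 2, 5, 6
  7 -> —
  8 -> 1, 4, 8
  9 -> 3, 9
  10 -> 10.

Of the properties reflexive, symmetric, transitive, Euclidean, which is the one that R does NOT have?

Reflexive: no — 7 is not related to itself.
Symmetric: yes — every pair in R has its reverse in R.
Transitive: yes — every two-step R-path is closed by a direct edge.
Euclidean: yes — any two successors of a common world are R-related.
Only reflexive fails.

reflexive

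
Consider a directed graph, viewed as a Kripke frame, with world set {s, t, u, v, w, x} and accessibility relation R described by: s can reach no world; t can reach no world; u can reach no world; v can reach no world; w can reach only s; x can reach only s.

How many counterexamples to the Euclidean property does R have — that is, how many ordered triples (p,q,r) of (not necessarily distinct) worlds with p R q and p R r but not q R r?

Enumerating: (w,s,s), (x,s,s).

2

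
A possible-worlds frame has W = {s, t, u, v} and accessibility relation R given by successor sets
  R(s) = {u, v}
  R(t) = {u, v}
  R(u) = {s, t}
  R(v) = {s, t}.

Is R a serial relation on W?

Serial: yes — every world has a successor (e.g. s R u).

Yes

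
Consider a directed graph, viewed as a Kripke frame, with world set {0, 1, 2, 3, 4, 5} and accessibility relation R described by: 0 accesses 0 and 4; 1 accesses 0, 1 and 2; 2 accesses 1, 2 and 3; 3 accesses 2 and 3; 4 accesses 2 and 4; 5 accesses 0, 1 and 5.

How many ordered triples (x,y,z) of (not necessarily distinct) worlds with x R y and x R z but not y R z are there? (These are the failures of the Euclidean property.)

Enumerating: (0,4,0), (1,0,1), (1,0,2), (1,2,0), (2,1,3), (2,3,1), (4,2,4), (5,0,1), (5,0,5), (5,1,5).

10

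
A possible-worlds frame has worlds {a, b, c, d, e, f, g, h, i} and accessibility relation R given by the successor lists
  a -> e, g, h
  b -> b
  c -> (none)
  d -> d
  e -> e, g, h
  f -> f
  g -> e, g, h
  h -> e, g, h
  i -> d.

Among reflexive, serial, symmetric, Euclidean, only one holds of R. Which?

Reflexive: no — a is not related to itself.
Serial: no — c has no R-successor.
Symmetric: no — a R e but not e R a.
Euclidean: yes — any two successors of a common world are R-related.
Only Euclidean holds.

Euclidean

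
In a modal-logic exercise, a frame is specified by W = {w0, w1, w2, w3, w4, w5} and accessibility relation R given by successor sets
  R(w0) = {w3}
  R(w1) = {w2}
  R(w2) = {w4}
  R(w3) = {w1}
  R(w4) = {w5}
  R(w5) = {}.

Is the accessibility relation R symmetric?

Symmetric: no — w0 R w3 but not w3 R w0.

No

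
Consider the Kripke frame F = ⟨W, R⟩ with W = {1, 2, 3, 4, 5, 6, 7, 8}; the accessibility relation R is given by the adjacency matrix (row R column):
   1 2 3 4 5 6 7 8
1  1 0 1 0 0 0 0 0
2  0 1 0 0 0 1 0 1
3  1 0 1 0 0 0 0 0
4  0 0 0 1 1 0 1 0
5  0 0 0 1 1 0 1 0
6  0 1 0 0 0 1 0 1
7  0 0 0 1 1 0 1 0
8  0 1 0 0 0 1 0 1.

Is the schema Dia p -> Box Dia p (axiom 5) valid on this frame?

Yes

The schema 5 characterises exactly the Euclidean frames.
Euclidean: yes — any two successors of a common world are R-related.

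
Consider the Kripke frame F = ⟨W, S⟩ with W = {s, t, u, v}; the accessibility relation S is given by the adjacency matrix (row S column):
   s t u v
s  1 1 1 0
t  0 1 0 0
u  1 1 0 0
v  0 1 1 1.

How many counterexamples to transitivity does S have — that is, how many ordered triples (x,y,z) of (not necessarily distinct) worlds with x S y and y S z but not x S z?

2

Enumerating: (u,s,u), (v,u,s).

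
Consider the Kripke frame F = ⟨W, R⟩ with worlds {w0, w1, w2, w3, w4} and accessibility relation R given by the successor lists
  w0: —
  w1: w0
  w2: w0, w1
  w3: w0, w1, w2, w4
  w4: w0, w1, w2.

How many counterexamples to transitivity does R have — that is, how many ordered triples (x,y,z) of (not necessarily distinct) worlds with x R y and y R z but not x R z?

R is transitive; there are no such tuples.

0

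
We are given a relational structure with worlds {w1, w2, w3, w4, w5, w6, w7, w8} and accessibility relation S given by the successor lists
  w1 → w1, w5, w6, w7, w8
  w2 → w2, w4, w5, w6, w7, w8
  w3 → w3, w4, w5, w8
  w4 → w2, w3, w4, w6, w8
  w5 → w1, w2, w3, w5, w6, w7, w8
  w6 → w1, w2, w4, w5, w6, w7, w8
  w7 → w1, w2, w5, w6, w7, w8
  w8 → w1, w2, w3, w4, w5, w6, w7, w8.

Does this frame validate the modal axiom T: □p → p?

By correspondence theory, T is valid on a frame iff S is reflexive.
Reflexive: yes — every world is S-related to itself.

Yes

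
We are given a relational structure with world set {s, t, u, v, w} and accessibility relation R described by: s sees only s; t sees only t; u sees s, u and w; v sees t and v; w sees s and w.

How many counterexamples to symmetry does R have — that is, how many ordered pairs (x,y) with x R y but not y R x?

4

Enumerating: (u,s), (u,w), (v,t), (w,s).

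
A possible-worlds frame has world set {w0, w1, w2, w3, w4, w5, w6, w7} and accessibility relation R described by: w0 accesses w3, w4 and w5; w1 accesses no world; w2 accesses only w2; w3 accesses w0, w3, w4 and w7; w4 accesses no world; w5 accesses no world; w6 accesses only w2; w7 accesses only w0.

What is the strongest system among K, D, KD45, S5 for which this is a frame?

K

Serial (axiom D): no — w1 has no R-successor.
Euclidean (axiom 5): no — w0 R w3 and w0 R w5, but not w3 R w5.
Transitive (axiom 4): no — w0 R w3 and w3 R w7, but not w0 R w7.
Reflexive (axiom T): no — w0 is not related to itself.
So F validates K; D would additionally require R to be serial. The strongest is K.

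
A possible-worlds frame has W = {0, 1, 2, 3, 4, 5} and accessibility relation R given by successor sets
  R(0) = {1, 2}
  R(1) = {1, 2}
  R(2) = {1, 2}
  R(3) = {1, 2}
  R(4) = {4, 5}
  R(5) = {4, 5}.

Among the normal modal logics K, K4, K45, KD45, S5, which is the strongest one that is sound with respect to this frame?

Transitive (axiom 4): yes — every two-step R-path is closed by a direct edge.
Euclidean (axiom 5): yes — any two successors of a common world are R-related.
Serial (axiom D): yes — every world has a successor (e.g. 0 R 1).
Reflexive (axiom T): no — 0 is not related to itself.
So F validates K, K4, K45, KD45; S5 would additionally require R to be reflexive. The strongest is KD45.

KD45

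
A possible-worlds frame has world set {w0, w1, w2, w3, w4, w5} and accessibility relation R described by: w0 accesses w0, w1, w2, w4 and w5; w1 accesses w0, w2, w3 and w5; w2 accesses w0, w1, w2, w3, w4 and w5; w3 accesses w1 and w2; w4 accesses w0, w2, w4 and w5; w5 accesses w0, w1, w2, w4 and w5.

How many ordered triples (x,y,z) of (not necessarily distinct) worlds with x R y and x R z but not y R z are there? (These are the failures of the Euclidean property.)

22

Enumerating: (w0,w1,w1), (w0,w1,w4), (w0,w4,w1), (w1,w0,w3), (w1,w3,w0), (w1,w3,w3), (w1,w3,w5), (w1,w5,w3), (w2,w0,w3), (w2,w1,w1), (w2,w1,w4), (w2,w3,w0), … and 10 more.
Total: 22.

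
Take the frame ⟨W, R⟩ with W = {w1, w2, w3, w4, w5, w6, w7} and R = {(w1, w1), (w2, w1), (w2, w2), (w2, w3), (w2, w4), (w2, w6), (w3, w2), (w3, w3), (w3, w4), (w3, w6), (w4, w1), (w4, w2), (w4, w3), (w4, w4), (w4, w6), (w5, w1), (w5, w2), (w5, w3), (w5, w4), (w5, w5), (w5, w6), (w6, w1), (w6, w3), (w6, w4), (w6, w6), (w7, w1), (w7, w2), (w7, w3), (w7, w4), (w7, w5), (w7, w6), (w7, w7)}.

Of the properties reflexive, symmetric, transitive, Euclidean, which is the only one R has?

Reflexive: yes — every world is R-related to itself.
Symmetric: no — w2 R w1 but not w1 R w2.
Transitive: no — w3 R w2 and w2 R w1, but not w3 R w1.
Euclidean: no — w2 R w1 and w2 R w3, but not w1 R w3.
Only reflexive holds.

reflexive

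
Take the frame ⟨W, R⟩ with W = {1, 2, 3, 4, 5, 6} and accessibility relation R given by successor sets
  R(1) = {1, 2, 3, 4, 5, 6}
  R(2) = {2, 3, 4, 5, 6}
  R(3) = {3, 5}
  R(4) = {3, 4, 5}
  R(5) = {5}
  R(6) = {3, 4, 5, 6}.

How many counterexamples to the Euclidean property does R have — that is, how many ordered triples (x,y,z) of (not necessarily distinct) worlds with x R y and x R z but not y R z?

35

Enumerating: (1,2,1), (1,3,1), (1,3,2), (1,3,4), (1,3,6), (1,4,1), (1,4,2), (1,4,6), (1,5,1), (1,5,2), (1,5,3), (1,5,4), … and 23 more.
Total: 35.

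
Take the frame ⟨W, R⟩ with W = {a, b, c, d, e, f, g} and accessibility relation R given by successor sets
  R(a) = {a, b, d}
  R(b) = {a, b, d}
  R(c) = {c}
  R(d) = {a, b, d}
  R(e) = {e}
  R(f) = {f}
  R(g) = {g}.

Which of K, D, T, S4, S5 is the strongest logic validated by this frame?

Serial (axiom D): yes — every world has a successor (e.g. a R a).
Reflexive (axiom T): yes — every world is R-related to itself.
Transitive (axiom 4): yes — every two-step R-path is closed by a direct edge.
Euclidean (axiom 5): yes — any two successors of a common world are R-related.
So F validates K, D, T, S4, S5. The strongest is S5.

S5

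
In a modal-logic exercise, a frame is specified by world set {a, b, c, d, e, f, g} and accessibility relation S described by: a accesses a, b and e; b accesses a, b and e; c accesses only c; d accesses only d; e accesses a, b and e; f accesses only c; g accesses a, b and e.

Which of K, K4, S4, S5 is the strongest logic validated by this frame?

Transitive (axiom 4): yes — every two-step S-path is closed by a direct edge.
Reflexive (axiom T): no — f is not related to itself.
Euclidean (axiom 5): yes — any two successors of a common world are S-related.
So F validates K, K4; S4 would additionally require S to be reflexive. The strongest is K4.

K4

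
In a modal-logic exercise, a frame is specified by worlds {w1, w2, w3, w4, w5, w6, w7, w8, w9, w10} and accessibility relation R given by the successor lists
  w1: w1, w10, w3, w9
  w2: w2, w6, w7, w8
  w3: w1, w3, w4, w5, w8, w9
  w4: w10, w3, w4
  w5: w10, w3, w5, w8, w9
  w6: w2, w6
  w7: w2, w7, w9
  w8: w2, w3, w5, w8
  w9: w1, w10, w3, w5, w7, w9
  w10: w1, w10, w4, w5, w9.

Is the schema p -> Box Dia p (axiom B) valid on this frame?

Yes

Axiom B corresponds to the accessibility relation being symmetric.
Symmetric: yes — every pair in R has its reverse in R.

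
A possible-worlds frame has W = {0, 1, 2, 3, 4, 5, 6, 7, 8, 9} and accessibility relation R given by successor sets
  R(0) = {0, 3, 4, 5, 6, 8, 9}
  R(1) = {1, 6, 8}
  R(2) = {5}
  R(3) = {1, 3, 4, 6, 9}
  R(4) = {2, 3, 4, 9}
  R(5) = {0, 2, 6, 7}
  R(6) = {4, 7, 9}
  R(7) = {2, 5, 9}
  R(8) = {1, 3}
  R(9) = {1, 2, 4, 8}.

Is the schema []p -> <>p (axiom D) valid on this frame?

The schema D characterises exactly the serial frames.
Serial: yes — every world has a successor (e.g. 0 R 0).

Yes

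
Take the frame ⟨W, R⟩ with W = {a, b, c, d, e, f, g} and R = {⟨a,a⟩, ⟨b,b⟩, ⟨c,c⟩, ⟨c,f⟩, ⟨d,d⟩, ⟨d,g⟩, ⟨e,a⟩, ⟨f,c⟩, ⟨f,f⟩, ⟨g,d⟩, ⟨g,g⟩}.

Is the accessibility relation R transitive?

Transitive: yes — every two-step R-path is closed by a direct edge.

Yes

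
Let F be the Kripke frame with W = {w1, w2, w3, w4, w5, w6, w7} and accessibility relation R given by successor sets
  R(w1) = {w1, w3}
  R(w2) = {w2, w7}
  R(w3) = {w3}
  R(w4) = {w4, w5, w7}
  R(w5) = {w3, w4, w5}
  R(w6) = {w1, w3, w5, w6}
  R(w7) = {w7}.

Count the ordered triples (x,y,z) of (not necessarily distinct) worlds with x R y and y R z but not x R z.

3

Enumerating: (w4,w5,w3), (w5,w4,w7), (w6,w5,w4).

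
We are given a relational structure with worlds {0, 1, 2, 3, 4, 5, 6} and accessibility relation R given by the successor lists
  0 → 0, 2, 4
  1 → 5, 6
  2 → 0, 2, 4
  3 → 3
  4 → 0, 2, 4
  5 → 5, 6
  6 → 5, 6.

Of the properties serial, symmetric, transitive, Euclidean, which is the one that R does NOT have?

symmetric

Serial: yes — every world has a successor (e.g. 0 R 0).
Symmetric: no — 1 R 5 but not 5 R 1.
Transitive: yes — every two-step R-path is closed by a direct edge.
Euclidean: yes — any two successors of a common world are R-related.
Only symmetric fails.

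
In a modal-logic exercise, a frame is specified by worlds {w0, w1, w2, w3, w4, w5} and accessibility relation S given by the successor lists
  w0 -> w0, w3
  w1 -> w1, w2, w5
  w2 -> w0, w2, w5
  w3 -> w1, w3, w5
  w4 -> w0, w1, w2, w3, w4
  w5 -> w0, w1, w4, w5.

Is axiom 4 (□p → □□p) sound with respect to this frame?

The schema 4 characterises exactly the transitive frames.
Transitive: no — w0 S w3 and w3 S w1, but not w0 S w1.

No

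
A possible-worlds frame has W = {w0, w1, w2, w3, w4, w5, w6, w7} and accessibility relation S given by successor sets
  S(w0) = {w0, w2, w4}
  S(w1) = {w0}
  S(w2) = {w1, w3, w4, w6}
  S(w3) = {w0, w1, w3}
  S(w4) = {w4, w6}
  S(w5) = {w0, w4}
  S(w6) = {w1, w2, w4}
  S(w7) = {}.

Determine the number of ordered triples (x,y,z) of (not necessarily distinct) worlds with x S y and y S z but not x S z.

19

Enumerating: (w0,w2,w1), (w0,w2,w3), (w0,w2,w6), (w0,w4,w6), (w1,w0,w2), (w1,w0,w4), (w2,w1,w0), (w2,w3,w0), (w2,w6,w2), (w3,w0,w2), (w3,w0,w4), (w4,w6,w1), … and 7 more.
Total: 19.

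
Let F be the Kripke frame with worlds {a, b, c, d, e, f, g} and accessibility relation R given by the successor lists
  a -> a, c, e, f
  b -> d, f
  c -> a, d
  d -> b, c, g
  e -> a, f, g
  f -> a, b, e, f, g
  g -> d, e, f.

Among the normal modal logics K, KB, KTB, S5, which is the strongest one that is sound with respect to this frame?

Symmetric (axiom B): yes — every pair in R has its reverse in R.
Reflexive (axiom T): no — b is not related to itself.
Euclidean (axiom 5): no — a R c and a R e, but not c R e.
So F validates K, KB; KTB would additionally require R to be reflexive. The strongest is KB.

KB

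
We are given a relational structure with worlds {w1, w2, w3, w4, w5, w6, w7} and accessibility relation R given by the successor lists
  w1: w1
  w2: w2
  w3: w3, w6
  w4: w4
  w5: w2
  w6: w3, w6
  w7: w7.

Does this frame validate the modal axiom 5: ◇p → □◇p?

Yes

The schema 5 characterises exactly the Euclidean frames.
Euclidean: yes — any two successors of a common world are R-related.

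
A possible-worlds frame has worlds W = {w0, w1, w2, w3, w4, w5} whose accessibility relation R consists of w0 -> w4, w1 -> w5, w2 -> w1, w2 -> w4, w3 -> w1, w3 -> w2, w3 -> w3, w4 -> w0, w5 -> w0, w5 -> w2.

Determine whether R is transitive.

Transitive: no — w1 R w5 and w5 R w0, but not w1 R w0.

No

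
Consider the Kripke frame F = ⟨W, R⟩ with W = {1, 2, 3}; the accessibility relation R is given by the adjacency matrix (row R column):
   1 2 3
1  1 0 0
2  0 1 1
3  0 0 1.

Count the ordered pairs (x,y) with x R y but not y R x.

1

Enumerating: (2,3).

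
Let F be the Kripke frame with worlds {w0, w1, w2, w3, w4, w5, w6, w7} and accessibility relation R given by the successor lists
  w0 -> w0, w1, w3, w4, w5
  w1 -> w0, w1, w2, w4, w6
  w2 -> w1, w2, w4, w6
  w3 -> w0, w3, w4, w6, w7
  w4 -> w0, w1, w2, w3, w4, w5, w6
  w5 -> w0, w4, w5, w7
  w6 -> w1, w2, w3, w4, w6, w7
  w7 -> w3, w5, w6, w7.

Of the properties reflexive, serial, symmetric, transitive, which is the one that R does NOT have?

transitive

Reflexive: yes — every world is R-related to itself.
Serial: yes — every world has a successor (e.g. w0 R w0).
Symmetric: yes — every pair in R has its reverse in R.
Transitive: no — w0 R w1 and w1 R w2, but not w0 R w2.
Only transitive fails.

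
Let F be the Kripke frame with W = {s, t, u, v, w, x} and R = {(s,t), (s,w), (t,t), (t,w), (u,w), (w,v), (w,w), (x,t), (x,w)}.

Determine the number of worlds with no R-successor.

1

Enumerating: v.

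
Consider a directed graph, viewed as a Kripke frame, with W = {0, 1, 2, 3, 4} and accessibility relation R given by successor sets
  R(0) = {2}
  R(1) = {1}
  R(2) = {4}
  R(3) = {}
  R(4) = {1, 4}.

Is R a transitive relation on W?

No

Transitive: no — 0 R 2 and 2 R 4, but not 0 R 4.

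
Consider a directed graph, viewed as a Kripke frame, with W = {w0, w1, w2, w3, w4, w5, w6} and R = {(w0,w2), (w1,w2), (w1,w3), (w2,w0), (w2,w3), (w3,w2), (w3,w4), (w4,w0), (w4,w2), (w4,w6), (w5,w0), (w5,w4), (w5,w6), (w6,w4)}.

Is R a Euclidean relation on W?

Euclidean: no — w2 R w0 and w2 R w3, but not w0 R w3.

No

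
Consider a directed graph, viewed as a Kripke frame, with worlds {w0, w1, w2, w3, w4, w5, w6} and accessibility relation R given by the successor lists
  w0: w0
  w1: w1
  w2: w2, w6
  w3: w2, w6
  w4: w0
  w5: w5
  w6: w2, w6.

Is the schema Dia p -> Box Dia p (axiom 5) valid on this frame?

Yes

The schema 5 characterises exactly the Euclidean frames.
Euclidean: yes — any two successors of a common world are R-related.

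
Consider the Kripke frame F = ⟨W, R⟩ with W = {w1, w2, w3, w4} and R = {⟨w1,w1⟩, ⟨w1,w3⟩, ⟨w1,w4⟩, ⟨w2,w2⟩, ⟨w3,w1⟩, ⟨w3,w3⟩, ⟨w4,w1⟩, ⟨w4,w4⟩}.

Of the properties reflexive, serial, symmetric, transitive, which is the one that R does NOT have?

transitive

Reflexive: yes — every world is R-related to itself.
Serial: yes — every world has a successor (e.g. w1 R w1).
Symmetric: yes — every pair in R has its reverse in R.
Transitive: no — w3 R w1 and w1 R w4, but not w3 R w4.
Only transitive fails.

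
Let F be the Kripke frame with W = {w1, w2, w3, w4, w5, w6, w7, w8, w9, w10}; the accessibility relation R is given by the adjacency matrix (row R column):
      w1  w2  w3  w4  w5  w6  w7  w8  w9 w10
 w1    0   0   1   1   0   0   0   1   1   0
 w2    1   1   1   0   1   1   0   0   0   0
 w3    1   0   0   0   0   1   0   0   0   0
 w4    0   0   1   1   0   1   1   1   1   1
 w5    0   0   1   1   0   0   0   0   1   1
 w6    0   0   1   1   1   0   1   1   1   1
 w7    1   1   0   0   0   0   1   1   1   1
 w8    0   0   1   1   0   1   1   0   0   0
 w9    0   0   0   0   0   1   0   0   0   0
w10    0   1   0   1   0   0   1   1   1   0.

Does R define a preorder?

No

Reflexive: no — w1 is not related to itself.
Transitive: no — w1 R w3 and w3 R w6, but not w1 R w6.
So R is not a preorder.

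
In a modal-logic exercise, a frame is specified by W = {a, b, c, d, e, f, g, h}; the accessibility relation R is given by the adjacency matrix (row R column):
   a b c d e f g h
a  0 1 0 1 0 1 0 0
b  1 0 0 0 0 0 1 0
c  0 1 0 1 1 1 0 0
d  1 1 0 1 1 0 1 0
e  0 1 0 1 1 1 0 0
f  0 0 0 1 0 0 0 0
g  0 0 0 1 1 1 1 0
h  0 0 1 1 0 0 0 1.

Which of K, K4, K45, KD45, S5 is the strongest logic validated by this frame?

K

Transitive (axiom 4): no — a R b and b R g, but not a R g.
Euclidean (axiom 5): no — a R b and a R d, but not b R d.
Serial (axiom D): yes — every world has a successor (e.g. a R b).
Reflexive (axiom T): no — a is not related to itself.
So F validates K; K4 would additionally require R to be transitive. The strongest is K.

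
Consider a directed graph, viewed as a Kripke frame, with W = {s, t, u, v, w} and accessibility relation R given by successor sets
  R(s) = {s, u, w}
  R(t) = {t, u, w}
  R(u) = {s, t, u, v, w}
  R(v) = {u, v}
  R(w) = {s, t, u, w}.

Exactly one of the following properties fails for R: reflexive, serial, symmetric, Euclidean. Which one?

Euclidean

Reflexive: yes — every world is R-related to itself.
Serial: yes — every world has a successor (e.g. s R s).
Symmetric: yes — every pair in R has its reverse in R.
Euclidean: no — u R s and u R t, but not s R t.
Only Euclidean fails.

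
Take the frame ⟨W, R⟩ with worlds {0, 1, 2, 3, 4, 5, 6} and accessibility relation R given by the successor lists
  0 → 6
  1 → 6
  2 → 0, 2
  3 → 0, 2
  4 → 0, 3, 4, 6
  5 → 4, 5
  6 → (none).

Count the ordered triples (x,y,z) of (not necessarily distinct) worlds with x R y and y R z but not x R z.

6

Enumerating: (2,0,6), (3,0,6), (4,3,2), (5,4,0), (5,4,3), (5,4,6).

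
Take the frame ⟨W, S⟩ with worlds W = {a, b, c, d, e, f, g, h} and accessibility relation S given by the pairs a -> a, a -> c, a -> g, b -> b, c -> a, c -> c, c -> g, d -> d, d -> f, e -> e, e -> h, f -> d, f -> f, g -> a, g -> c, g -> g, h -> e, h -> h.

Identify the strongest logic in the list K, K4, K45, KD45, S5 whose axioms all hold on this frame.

Transitive (axiom 4): yes — every two-step S-path is closed by a direct edge.
Euclidean (axiom 5): yes — any two successors of a common world are S-related.
Serial (axiom D): yes — every world has a successor (e.g. a S a).
Reflexive (axiom T): yes — every world is S-related to itself.
So F validates K, K4, K45, KD45, S5. The strongest is S5.

S5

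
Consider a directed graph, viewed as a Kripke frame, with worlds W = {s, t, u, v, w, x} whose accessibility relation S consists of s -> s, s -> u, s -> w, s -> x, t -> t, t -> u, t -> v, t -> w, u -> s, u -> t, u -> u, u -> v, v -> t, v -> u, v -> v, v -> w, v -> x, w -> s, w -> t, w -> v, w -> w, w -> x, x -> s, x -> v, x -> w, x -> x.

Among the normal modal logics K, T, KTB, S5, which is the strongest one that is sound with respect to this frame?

Reflexive (axiom T): yes — every world is S-related to itself.
Symmetric (axiom B): yes — every pair in S has its reverse in S.
Euclidean (axiom 5): no — s S u and s S w, but not u S w.
So F validates K, T, KTB; S5 would additionally require S to be Euclidean. The strongest is KTB.

KTB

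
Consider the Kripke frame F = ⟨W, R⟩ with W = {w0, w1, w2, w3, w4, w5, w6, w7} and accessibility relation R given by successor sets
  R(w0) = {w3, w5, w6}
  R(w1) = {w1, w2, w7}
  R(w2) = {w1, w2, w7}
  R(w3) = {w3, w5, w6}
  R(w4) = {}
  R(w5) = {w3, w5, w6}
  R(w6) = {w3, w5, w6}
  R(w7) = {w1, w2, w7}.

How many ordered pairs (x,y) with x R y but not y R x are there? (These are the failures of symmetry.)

Enumerating: (w0,w3), (w0,w5), (w0,w6).

3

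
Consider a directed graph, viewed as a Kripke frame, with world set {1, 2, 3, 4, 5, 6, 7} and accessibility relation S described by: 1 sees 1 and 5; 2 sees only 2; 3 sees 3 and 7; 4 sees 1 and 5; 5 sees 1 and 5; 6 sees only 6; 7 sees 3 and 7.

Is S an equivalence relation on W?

Reflexive: no — 4 is not related to itself.
Symmetric: no — 4 S 1 but not 1 S 4.
Transitive: yes — every two-step S-path is closed by a direct edge.
So S is not an equivalence relation.

No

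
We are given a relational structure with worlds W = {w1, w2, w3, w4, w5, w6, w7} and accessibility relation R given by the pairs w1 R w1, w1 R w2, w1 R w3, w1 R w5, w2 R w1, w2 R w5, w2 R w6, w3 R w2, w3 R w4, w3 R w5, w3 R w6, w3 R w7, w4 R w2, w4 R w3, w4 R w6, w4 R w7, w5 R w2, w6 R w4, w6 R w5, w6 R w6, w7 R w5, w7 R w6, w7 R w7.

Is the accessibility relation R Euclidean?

No

Euclidean: no — w1 R w2 and w1 R w3, but not w2 R w3.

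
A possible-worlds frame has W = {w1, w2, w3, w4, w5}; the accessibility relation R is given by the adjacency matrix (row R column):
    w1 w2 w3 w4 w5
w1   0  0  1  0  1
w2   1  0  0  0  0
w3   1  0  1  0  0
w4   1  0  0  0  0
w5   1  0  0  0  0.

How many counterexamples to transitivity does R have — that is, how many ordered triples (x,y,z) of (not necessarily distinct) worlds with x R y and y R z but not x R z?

9

Enumerating: (w1,w3,w1), (w1,w5,w1), (w2,w1,w3), (w2,w1,w5), (w3,w1,w5), (w4,w1,w3), (w4,w1,w5), (w5,w1,w3), (w5,w1,w5).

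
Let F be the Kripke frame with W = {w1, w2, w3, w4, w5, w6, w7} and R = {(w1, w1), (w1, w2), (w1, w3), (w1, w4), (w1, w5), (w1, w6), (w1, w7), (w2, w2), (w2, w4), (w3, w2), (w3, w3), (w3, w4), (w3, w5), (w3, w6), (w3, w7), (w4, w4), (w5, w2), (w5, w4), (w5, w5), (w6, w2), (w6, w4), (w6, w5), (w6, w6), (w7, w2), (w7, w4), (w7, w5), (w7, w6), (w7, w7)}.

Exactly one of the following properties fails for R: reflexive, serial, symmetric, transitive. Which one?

symmetric

Reflexive: yes — every world is R-related to itself.
Serial: yes — every world has a successor (e.g. w1 R w1).
Symmetric: no — w1 R w2 but not w2 R w1.
Transitive: yes — every two-step R-path is closed by a direct edge.
Only symmetric fails.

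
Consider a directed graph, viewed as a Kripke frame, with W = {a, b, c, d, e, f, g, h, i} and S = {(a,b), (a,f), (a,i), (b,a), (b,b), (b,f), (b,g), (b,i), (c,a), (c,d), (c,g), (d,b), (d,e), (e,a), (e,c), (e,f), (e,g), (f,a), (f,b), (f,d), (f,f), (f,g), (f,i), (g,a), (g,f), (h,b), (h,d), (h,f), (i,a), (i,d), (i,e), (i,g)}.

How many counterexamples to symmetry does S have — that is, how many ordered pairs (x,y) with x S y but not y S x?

20

Enumerating: (b,g), (b,i), (c,a), (c,d), (c,g), (d,b), (d,e), (e,a), (e,c), (e,f), (e,g), (f,d), … and 8 more.
Total: 20.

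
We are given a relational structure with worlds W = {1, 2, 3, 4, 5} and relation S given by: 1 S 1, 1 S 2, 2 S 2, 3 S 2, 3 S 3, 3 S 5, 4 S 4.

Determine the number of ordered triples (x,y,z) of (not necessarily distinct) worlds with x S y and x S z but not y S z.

6

Enumerating: (1,2,1), (3,2,3), (3,2,5), (3,5,2), (3,5,3), (3,5,5).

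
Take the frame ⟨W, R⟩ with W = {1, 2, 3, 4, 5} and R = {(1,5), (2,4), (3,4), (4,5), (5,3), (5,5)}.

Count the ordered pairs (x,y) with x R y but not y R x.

5

Enumerating: (1,5), (2,4), (3,4), (4,5), (5,3).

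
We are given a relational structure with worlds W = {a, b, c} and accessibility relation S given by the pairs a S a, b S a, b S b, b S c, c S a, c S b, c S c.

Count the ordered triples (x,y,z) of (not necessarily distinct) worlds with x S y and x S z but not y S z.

4

Enumerating: (b,a,b), (b,a,c), (c,a,b), (c,a,c).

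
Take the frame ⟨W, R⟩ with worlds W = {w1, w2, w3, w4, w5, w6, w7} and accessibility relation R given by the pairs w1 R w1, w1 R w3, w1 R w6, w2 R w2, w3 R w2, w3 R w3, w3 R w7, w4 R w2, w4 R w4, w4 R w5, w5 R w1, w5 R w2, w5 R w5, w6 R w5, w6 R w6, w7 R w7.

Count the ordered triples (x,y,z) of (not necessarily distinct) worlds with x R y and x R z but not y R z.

Enumerating: (w1,w3,w1), (w1,w3,w6), (w1,w6,w1), (w1,w6,w3), (w3,w2,w3), (w3,w2,w7), (w3,w7,w2), (w3,w7,w3), (w4,w2,w4), (w4,w2,w5), (w4,w5,w4), (w5,w1,w2), (w5,w1,w5), (w5,w2,w1), (w5,w2,w5), (w6,w5,w6).

16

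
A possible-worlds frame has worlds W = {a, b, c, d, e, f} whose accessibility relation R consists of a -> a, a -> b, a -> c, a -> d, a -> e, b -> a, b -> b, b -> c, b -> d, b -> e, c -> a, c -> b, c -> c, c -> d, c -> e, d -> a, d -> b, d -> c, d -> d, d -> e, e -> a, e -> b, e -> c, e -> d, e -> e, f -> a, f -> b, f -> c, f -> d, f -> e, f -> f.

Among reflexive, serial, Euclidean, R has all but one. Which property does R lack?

Euclidean

Reflexive: yes — every world is R-related to itself.
Serial: yes — every world has a successor (e.g. a R a).
Euclidean: no — f R a and f R f, but not a R f.
Only Euclidean fails.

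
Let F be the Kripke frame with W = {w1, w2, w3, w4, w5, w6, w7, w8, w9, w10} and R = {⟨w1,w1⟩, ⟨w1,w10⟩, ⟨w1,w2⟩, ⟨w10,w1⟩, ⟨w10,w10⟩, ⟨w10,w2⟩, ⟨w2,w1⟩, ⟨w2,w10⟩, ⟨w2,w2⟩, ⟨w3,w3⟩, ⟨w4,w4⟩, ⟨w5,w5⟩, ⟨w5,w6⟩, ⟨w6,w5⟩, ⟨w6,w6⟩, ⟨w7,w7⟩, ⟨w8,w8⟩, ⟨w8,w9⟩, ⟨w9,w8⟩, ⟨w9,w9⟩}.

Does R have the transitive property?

Yes

Transitive: yes — every two-step R-path is closed by a direct edge.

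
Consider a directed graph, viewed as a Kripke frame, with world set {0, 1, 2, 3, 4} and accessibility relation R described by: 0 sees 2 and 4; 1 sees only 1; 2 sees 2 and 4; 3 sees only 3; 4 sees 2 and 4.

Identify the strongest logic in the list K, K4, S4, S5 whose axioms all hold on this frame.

K4

Transitive (axiom 4): yes — every two-step R-path is closed by a direct edge.
Reflexive (axiom T): no — 0 is not related to itself.
Euclidean (axiom 5): yes — any two successors of a common world are R-related.
So F validates K, K4; S4 would additionally require R to be reflexive. The strongest is K4.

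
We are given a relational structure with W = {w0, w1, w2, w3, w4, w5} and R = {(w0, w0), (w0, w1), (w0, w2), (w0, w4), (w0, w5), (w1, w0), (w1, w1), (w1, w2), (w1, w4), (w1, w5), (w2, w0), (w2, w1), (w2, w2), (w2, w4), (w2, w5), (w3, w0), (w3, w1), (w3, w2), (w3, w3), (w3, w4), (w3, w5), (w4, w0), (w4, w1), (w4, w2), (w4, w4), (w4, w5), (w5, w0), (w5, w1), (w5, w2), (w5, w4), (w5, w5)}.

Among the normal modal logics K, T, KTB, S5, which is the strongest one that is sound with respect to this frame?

Reflexive (axiom T): yes — every world is R-related to itself.
Symmetric (axiom B): no — w3 R w0 but not w0 R w3.
Euclidean (axiom 5): no — w3 R w0 and w3 R w3, but not w0 R w3.
So F validates K, T; KTB would additionally require R to be symmetric. The strongest is T.

T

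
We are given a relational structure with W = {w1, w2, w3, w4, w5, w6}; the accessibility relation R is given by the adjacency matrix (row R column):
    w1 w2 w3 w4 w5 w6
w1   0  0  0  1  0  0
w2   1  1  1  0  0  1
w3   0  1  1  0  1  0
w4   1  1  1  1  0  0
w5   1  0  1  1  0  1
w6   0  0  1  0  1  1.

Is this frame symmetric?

No

Symmetric: no — w2 R w1 but not w1 R w2.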